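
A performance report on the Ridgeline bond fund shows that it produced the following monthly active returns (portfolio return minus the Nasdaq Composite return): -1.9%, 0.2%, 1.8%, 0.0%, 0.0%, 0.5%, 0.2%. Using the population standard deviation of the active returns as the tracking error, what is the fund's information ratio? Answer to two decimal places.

0.11

r̄ = (-1.9 + 0.2 + 1.8 + 0 + 0 + 0.5 + 0.2) / 7 = 0.80 / 7 = 0.1143%
Σ(r − r̄)² = 7.0886; population σ = √(7.0886/7) = 1.0063%
IR = r̄ / tracking error = 0.1143 / 1.0063 = 0.1136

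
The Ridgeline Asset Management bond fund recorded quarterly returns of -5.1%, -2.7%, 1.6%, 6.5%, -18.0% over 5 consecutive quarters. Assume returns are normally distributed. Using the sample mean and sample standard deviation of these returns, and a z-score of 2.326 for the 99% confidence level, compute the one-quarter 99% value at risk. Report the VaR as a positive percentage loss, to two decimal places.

24.97

Mean return μ = -17.70 / 5 = -3.5400%
Σ(r − μ)² = 339.4520; sample σ = √(339.4520/4) = 9.2121%
VaR = −(μ − z·σ) = −(-3.5400 − 2.326 × 9.2121) = −(-24.9673) = 24.9673%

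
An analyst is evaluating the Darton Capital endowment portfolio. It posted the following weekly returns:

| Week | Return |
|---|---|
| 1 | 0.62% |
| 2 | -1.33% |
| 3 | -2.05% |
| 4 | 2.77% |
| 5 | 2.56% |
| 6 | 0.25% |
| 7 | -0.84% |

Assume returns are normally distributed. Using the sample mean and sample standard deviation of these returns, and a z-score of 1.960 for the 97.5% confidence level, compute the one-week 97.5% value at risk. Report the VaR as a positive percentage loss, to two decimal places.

Mean return r̄ = 1.980 / 7 = 0.2829%
Sample σ = √[Σ(r − r̄)² / 6] = √[20.7903 / 6] = √3.4651 = 1.8615%
VaR = −(r̄ − z·σ) = −(0.2829 − 1.960 × 1.8615) = −(-3.3656) = 3.3656%

3.37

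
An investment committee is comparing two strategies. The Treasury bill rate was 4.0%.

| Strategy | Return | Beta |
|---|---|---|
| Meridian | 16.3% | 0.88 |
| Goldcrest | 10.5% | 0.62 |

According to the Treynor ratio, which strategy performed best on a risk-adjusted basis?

Meridian: Treynor = (16.3% − 4.0%) / 0.88 = 13.977
Goldcrest: Treynor = (10.5% − 4.0%) / 0.62 = 10.484
Highest: Meridian (13.977).

Meridian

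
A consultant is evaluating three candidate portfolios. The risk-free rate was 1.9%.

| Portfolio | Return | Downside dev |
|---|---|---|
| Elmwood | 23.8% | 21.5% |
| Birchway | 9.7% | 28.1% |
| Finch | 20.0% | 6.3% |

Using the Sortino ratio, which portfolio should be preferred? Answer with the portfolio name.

Finch

Elmwood: Sortino ratio = (23.8% − 1.9%) / 21.5% = 1.019
Birchway: Sortino ratio = (9.7% − 1.9%) / 28.1% = 0.278
Finch: Sortino ratio = (20.0% − 1.9%) / 6.3% = 2.873
Highest: Finch (2.873).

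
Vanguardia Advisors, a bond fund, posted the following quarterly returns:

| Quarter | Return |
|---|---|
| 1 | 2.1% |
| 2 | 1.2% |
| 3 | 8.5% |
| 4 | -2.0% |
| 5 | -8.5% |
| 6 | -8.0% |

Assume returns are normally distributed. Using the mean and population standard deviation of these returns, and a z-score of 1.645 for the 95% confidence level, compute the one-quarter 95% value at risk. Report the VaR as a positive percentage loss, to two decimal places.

r̄ = (2.1 + 1.2 + 8.5 − 2 − 8.5 − 8) / 6 = -6.70 / 6 = -1.1167%
Σ(r − r̄)² = (2.1 − (-1.1167))² + (1.2 − (-1.1167))² + … = 210.8683
σ = √[210.8683 / 6] = 5.9283%
VaR = −(r̄ − z·σ) = −(-1.1167 − 1.645 × 5.9283) = −(-10.8688) = 10.8688%

10.87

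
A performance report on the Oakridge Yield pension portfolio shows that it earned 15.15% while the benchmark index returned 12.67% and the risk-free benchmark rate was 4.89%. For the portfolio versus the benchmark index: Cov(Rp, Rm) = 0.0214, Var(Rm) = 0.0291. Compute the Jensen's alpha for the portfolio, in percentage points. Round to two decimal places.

4.54

β = Cov / Var = 0.0214 / 0.0291 = 0.7354
E[R] = Rf + β(Rm − Rf) = 4.89% + 0.7354 × (12.67% − 4.89%) = 10.6114%
α = Rp − E[R] = 15.15% − 10.6114% = 4.5386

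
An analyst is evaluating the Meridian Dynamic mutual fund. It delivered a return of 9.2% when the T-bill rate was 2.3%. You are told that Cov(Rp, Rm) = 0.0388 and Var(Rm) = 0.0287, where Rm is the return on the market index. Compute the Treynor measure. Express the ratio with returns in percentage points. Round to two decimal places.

β = Cov / Var = 0.0388 / 0.0287 = 1.3519
Treynor = (Rp − Rf) / β = (9.2% − 2.3%) / 1.3519 = 6.90 / 1.3519 = 5.1039

5.10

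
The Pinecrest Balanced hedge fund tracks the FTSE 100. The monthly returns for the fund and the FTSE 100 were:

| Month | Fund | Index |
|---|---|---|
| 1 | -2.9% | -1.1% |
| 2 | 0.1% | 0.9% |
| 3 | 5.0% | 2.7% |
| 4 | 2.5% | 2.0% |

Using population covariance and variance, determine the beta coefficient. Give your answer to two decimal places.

2.00

r̄p = 1.1750%,  r̄m = 1.1250%
Cov = Σ(rp − r̄p)(rm − r̄m) / 4 = 4.1231
Var(rm) = Σ(rm − r̄m)² / 4 = 2.0619
β = Cov / Var = 4.1231 / 2.0619 = 1.9997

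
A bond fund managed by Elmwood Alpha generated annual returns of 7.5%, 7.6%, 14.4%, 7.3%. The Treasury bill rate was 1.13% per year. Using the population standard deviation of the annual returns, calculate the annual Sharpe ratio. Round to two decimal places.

μ = (7.5 + 7.6 + 14.4 + 7.3) / 4 = 9.2000%
Population σ = √[Σ(r − μ)² / 4] = √[36.1000 / 4] = √9.0250 = 3.0042%
Sharpe = (μ − rf) / σ = (9.2000 − 1.13) / 3.0042 = 8.0700 / 3.0042 = 2.6862

2.69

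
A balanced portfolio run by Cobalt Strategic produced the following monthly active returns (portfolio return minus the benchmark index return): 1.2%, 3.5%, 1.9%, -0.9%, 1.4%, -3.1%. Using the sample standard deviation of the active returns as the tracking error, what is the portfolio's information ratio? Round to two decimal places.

0.29

μ = (1.2 + 3.5 + 1.9 − 0.9 + 1.4 − 3.1) / 6 = 0.6667%
Sample σ = √[Σ(r − μ)² / 5] = √[27.0133 / 5] = √5.4027 = 2.3244%
IR = μ / tracking error = 0.6667 / 2.3244 = 0.2868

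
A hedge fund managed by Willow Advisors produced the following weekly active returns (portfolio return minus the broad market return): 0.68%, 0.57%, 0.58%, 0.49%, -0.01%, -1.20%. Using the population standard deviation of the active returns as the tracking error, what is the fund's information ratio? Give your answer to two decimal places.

0.28

r̄ = (0.68 + 0.57 + 0.58 + 0.49 − 0.01 − 1.2) / 6 = 1.110 / 6 = 0.1850%
Population σ = √[Σ(r − r̄)² / 6] = √[2.5986 / 6] = √0.4331 = 0.6581%
IR = r̄ / tracking error = 0.1850 / 0.6581 = 0.2811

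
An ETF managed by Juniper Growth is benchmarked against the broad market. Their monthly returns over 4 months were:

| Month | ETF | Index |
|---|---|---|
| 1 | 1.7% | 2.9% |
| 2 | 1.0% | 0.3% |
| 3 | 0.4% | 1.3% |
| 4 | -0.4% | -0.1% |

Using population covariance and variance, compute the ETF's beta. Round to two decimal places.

0.53

r̄p = 0.6750%,  r̄m = 1.1000%
Cov = Σ(rp − r̄p)(rm − r̄m) / 4 = 0.7050
Var(rm) = Σ(rm − r̄m)² / 4 = 1.3400
β = Cov / Var = 0.7050 / 1.3400 = 0.5261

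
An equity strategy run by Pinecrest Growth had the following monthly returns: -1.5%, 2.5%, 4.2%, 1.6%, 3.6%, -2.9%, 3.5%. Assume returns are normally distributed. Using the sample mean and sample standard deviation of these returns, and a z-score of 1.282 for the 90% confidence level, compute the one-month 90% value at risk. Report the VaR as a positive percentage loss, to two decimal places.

1.94

μ = (-1.5 + 2.5 + 4.2 + 1.6 + 3.6 − 2.9 + 3.5) / 7 = 1.5714%
Σ(r − μ)² = (-1.5 − 1.5714)² + (2.5 − 1.5714)² + … = 45.0343
σ = √[45.0343 / 6] = 2.7397%
VaR = −(μ − z·σ) = −(1.5714 − 1.282 × 2.7397) = −(-1.9409) = 1.9409%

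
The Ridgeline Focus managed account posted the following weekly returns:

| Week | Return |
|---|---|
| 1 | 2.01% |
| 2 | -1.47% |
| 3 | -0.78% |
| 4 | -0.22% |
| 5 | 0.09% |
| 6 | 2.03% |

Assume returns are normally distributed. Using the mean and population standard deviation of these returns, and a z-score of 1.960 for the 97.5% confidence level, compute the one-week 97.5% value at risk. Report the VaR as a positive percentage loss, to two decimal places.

2.32

Mean return r̄ = 1.660 / 6 = 0.2767%
Σ(r − r̄)² = (2.01 − 0.2767)² + (-1.47 − 0.2767)² + (-0.78 − 0.2767)² + … = 10.5275
population σ = √(10.5275 / 6) = √1.7546 = 1.3246%
VaR = −(r̄ − z·σ) = −(0.2767 − 1.960 × 1.3246) = −(-2.3195) = 2.3195%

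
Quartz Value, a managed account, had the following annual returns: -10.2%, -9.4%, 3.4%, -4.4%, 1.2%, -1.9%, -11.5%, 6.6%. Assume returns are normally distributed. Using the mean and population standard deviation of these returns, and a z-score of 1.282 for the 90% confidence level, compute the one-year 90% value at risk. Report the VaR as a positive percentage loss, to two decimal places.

Mean return r̄ = -26.20 / 8 = -3.2750%
Σ(r − r̄)² = (-10.2 − (-3.2750))² + (-9.4 − (-3.2750))² + (3.4 − (-3.2750))² + … = 318.3750
population σ = √(318.3750 / 8) = √39.7969 = 6.3085%
VaR = −(r̄ − z·σ) = −(-3.2750 − 1.282 × 6.3085) = −(-11.3625) = 11.3625%

11.36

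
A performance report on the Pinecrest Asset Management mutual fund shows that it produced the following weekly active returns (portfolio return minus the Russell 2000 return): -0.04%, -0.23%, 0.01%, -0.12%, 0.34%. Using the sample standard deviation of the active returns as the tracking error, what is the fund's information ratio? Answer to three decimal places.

Mean return r̄ = -0.040 / 5 = -0.0080%
Sample std dev = √[0.1843 / 4] = 0.2147%
IR = r̄ / tracking error = -0.0080 / 0.2147 = -0.0373

-0.037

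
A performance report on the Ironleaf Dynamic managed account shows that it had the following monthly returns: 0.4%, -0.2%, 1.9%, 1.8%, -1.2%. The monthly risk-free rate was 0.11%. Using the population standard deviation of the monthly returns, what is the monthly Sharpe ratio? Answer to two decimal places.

0.36

r̄ = (0.4 − 0.2 + 1.9 + 1.8 − 1.2) / 5 = 2.70 / 5 = 0.5400%
Population σ = √[Σ(r − r̄)² / 5] = √[7.0320 / 5] = √1.4064 = 1.1859%
Sharpe = (r̄ − rf) / σ = (0.5400 − 0.11) / 1.1859 = 0.4300 / 1.1859 = 0.3626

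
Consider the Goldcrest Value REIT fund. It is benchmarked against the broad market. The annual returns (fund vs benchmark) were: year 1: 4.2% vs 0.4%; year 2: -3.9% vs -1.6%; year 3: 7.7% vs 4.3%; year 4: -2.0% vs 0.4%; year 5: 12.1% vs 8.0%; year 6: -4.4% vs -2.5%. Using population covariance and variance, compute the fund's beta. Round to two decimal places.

1.63

r̄p = 2.2833%,  r̄m = 1.5000%
Cov = Σ(rp − r̄p)(rm − r̄m) / 6 = 21.2467
Var(rm) = Σ(rm − r̄m)² / 6 = 13.0200
β = Cov / Var = 21.2467 / 13.0200 = 1.6319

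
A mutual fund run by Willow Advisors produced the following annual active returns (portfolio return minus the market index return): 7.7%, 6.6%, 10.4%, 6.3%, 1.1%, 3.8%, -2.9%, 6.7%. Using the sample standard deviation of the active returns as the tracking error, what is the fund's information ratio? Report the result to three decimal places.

1.186

μ = (7.7 + 6.6 + 10.4 + 6.3 + 1.1 + 3.8 − 2.9 + 6.7) / 8 = 39.70 / 8 = 4.9625%
Σ(r − μ)² = (7.7 − 4.9625)² + (6.6 − 4.9625)² + (10.4 − 4.9625)² + … = 122.6388
sample σ = √(122.6388 / 7) = √17.5198 = 4.1857%
IR = μ / tracking error = 4.9625 / 4.1857 = 1.1856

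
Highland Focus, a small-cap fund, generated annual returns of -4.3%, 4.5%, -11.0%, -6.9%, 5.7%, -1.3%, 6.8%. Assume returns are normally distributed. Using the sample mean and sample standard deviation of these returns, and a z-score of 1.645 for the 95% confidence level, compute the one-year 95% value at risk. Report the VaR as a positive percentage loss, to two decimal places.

r̄ = (-4.3 + 4.5 − 11 − 6.9 + 5.7 − 1.3 + 6.8) / 7 = -6.50 / 7 = -0.9286%
Sample std dev = √[281.7343 / 6] = 6.8524%
VaR = −(r̄ − z·σ) = −(-0.9286 − 1.645 × 6.8524) = −(-12.2008) = 12.2008%

12.20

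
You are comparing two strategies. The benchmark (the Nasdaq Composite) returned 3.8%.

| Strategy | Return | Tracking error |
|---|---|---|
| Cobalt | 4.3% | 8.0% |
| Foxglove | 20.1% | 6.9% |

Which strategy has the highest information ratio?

Foxglove

Cobalt: IR = (4.3% − 3.8%) / 8.0% = 0.063
Foxglove: IR = (20.1% − 3.8%) / 6.9% = 2.362
Highest: Foxglove (2.362).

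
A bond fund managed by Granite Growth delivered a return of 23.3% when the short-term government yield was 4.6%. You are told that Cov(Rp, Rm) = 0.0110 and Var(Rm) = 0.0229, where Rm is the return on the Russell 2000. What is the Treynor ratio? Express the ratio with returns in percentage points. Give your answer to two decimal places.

38.93

β = Cov / Var = 0.0110 / 0.0229 = 0.4803
Treynor = (Rp − Rf) / β = (23.3% − 4.6%) / 0.4803 = 18.70 / 0.4803 = 38.9340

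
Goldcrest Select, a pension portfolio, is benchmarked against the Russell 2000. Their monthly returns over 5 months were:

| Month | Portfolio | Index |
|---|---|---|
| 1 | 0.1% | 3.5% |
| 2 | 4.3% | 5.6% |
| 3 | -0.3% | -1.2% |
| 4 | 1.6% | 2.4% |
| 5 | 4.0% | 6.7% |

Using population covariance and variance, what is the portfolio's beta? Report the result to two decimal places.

r̄p = 1.9400%,  r̄m = 3.4000%
Cov = Σ(rp − r̄p)(rm − r̄m) / 5 = 4.4900
Var(rm) = Σ(rm − r̄m)² / 5 = 7.5800
β = Cov / Var = 4.4900 / 7.5800 = 0.5923

0.59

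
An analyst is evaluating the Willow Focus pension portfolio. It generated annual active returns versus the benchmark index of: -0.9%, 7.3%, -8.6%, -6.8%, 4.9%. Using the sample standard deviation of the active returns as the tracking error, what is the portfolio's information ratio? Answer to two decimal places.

Mean return r̄ = -4.10 / 5 = -0.8200%
Σ(r − r̄)² = (-0.9 − (-0.8200))² + (7.3 − (-0.8200))² + (-8.6 − (-0.8200))² + … = 194.9480
σ = √[194.9480 / 4] = 6.9812%
IR = r̄ / tracking error = -0.8200 / 6.9812 = -0.1175

-0.12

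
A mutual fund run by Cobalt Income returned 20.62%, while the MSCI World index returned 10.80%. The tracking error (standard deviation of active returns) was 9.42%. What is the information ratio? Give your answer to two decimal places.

1.04

IR = (Rp − Rb) / TE = (20.62% − 10.80%) / 9.42% = 9.82% / 9.42% = 1.0425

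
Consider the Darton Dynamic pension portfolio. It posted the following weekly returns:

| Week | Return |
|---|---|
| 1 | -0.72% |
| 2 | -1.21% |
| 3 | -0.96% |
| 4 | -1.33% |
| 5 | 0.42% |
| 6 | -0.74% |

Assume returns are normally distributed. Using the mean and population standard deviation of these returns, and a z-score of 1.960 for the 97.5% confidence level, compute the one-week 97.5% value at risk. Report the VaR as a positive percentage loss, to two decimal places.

1.88

r̄ = (-0.72 − 1.21 − 0.96 − 1.33 + 0.42 − 0.74) / 6 = -4.540 / 6 = -0.7567%
Σ(r − r̄)² = (-0.72 − (-0.7567))² + (-1.21 − (-0.7567))² + … = 1.9617
population σ = √(1.9617 / 6) = √0.3270 = 0.5718%
VaR = −(r̄ − z·σ) = −(-0.7567 − 1.960 × 0.5718) = −(-1.8774) = 1.8774%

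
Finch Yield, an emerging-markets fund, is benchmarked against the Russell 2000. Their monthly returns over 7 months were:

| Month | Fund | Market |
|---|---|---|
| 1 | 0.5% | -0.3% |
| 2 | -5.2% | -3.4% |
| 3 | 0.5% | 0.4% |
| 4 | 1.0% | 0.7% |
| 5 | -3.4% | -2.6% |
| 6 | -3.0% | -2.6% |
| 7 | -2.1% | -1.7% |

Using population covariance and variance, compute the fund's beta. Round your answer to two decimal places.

r̄p = -1.6714%,  r̄m = -1.3571%
Cov = Σ(rp − r̄p)(rm − r̄m) / 7 = 3.2516
Var(rm) = Σ(rm − r̄m)² / 7 = 2.2596
β = Cov / Var = 3.2516 / 2.2596 = 1.4390

1.44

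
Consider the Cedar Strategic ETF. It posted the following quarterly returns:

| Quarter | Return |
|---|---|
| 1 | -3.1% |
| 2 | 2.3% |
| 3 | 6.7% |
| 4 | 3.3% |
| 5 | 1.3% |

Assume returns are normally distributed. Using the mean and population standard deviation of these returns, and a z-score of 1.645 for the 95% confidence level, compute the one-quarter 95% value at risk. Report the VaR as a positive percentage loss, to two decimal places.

Mean return μ = 10.50 / 5 = 2.1000%
Population σ = √[Σ(r − μ)² / 5] = √[50.3200 / 5] = √10.0640 = 3.1724%
VaR = −(μ − z·σ) = −(2.1000 − 1.645 × 3.1724) = −(-3.1186) = 3.1186%

3.12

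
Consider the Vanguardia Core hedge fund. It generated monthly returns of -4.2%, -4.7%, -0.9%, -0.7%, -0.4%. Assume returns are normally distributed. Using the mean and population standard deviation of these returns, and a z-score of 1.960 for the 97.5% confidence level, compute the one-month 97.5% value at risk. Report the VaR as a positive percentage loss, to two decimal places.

5.84

Mean return r̄ = -10.90 / 5 = -2.1800%
Σ(r − r̄)² = 17.4280; population σ = √(17.4280/5) = 1.8670%
VaR = −(r̄ − z·σ) = −(-2.1800 − 1.960 × 1.8670) = −(-5.8393) = 5.8393%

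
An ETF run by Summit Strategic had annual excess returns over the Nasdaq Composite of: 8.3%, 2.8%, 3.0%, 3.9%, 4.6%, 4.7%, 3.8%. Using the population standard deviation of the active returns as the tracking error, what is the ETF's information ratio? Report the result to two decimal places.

μ = (8.3 + 2.8 + 3 + 3.9 + 4.6 + 4.7 + 3.8) / 7 = 31.10 / 7 = 4.4429%
Population σ = √[Σ(r − μ)² / 7] = √[20.4571 / 7] = √2.9224 = 1.7095%
IR = μ / tracking error = 4.4429 / 1.7095 = 2.5989

2.60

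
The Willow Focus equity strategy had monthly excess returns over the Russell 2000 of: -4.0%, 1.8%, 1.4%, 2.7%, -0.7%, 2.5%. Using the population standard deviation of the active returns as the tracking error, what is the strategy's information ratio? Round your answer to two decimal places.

0.26

r̄ = (-4 + 1.8 + 1.4 + 2.7 − 0.7 + 2.5) / 6 = 0.6167%
Σ(r − r̄)² = (-4 − 0.6167)² + (1.8 − 0.6167)² + … = 32.9483
σ = √[32.9483 / 6] = 2.3434%
IR = r̄ / tracking error = 0.6167 / 2.3434 = 0.2632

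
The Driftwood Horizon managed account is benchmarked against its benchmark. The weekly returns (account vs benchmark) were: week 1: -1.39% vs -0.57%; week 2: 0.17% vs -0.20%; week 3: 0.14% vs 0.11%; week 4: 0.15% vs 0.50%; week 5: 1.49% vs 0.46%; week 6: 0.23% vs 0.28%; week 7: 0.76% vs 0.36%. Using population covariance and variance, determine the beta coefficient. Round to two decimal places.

1.81

r̄p = 0.2214%,  r̄m = 0.1343%
Cov = Σ(rp − r̄p)(rm − r̄m) / 7 = 0.2377
Var(rm) = Σ(rm − r̄m)² / 7 = 0.1315
β = Cov / Var = 0.2377 / 0.1315 = 1.8076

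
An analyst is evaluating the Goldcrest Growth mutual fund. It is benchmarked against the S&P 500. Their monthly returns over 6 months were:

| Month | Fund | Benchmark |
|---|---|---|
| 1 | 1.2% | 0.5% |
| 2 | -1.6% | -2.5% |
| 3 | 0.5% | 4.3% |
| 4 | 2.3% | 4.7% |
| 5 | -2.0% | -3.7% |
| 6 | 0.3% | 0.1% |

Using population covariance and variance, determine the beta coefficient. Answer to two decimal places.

0.42

r̄p = 0.1167%,  r̄m = 0.5667%
Cov = Σ(rp − r̄p)(rm − r̄m) / 6 = 4.0989
Var(rm) = Σ(rm − r̄m)² / 6 = 9.8089
β = Cov / Var = 4.0989 / 9.8089 = 0.4179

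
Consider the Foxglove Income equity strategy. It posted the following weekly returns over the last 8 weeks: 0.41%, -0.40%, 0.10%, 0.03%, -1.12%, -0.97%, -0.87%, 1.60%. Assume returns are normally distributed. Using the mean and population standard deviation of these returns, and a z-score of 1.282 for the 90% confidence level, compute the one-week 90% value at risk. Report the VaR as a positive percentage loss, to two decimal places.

r̄ = (0.41 − 0.4 + 0.1 + 0.03 − 1.12 − 0.97 − 0.87 + 1.6) / 8 = -0.1525%
Population std dev = √[5.6652 / 8] = 0.8415%
VaR = −(r̄ − z·σ) = −(-0.1525 − 1.282 × 0.8415) = −(-1.2313) = 1.2313%

1.23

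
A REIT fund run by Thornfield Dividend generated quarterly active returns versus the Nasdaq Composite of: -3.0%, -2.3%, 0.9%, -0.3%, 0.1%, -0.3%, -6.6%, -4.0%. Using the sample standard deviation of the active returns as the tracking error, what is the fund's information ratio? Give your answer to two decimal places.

Mean return r̄ = -15.50 / 8 = -1.9375%
Σ(r − r̄)² = (-3 − (-1.9375))² + (-2.3 − (-1.9375))² + (0.9 − (-1.9375))² + … = 44.8188
sample σ = √(44.8188 / 7) = √6.4027 = 2.5304%
IR = r̄ / tracking error = -1.9375 / 2.5304 = -0.7657

-0.77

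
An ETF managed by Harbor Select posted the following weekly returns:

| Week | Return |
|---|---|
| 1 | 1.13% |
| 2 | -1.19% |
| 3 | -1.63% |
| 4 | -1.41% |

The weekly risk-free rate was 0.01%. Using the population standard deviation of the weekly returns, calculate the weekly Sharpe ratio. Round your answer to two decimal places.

-0.71

r̄ = (1.13 − 1.19 − 1.63 − 1.41) / 4 = -3.100 / 4 = -0.7750%
Σ(r − r̄)² = (1.13 − (-0.7750))² + (-1.19 − (-0.7750))² + … = 4.9355
σ = √[4.9355 / 4] = 1.1108%
Sharpe = (r̄ − rf) / σ = (-0.7750 − 0.01) / 1.1108 = -0.7850 / 1.1108 = -0.7067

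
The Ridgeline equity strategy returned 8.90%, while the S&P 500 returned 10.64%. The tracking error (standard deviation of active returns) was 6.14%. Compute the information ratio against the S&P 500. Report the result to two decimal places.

IR = (Rp − Rb) / TE = (8.90% − 10.64%) / 6.14% = -1.74% / 6.14% = -0.2834

-0.28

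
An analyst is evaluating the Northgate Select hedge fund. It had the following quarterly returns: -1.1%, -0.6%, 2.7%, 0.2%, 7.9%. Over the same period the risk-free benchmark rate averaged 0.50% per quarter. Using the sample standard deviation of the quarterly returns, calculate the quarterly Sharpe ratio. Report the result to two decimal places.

0.36

Mean return r̄ = 9.10 / 5 = 1.8200%
Sample std dev = √[54.7480 / 4] = 3.6996%
Sharpe = (r̄ − rf) / σ = (1.8200 − 0.5) / 3.6996 = 1.3200 / 3.6996 = 0.3568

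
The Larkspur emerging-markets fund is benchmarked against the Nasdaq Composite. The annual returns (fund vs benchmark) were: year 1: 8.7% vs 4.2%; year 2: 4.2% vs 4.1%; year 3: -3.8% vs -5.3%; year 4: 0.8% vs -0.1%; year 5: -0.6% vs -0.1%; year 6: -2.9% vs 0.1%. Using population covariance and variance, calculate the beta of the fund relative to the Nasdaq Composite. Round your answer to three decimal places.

1.153

r̄p = 1.0667%,  r̄m = 0.4833%
Cov = Σ(rp − r̄p)(rm − r̄m) / 6 = 11.7494
Var(rm) = Σ(rm − r̄m)² / 6 = 10.1947
β = Cov / Var = 11.7494 / 10.1947 = 1.1525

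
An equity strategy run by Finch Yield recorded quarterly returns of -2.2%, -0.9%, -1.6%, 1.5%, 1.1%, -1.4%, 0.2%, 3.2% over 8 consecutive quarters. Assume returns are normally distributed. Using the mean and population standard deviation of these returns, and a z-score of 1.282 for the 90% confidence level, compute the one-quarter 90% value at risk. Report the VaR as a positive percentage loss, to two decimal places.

2.23

r̄ = (-2.2 − 0.9 − 1.6 + 1.5 + 1.1 − 1.4 + 0.2 + 3.2) / 8 = -0.10 / 8 = -0.0125%
Population σ = √[Σ(r − r̄)² / 8] = √[23.9088 / 8] = √2.9886 = 1.7288%
VaR = −(r̄ − z·σ) = −(-0.0125 − 1.282 × 1.7288) = −(-2.2288) = 2.2288%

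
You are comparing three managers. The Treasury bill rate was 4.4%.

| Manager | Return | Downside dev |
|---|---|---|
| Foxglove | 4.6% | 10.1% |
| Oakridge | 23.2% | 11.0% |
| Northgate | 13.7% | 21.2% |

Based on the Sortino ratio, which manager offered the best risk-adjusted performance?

Foxglove: Sortino ratio = (4.6% − 4.4%) / 10.1% = 0.020
Oakridge: Sortino ratio = (23.2% − 4.4%) / 11.0% = 1.709
Northgate: Sortino ratio = (13.7% − 4.4%) / 21.2% = 0.439
Highest: Oakridge (1.709).

Oakridge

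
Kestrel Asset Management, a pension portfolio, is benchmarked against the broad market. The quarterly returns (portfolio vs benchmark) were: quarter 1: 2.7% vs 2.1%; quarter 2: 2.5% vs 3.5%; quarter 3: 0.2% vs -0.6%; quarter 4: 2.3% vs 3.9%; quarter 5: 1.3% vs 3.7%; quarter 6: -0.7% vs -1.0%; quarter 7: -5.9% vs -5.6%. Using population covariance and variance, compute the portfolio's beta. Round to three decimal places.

r̄p = 0.3429%,  r̄m = 0.8571%
Cov = Σ(rp − r̄p)(rm − r̄m) / 7 = 8.5376
Var(rm) = Σ(rm − r̄m)² / 7 = 10.4482
β = Cov / Var = 8.5376 / 10.4482 = 0.8171

0.817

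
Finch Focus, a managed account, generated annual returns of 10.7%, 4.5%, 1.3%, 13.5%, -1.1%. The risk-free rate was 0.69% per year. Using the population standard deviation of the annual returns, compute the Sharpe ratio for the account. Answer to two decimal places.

r̄ = (10.7 + 4.5 + 1.3 + 13.5 − 1.1) / 5 = 28.90 / 5 = 5.7800%
Population σ = √[Σ(r − r̄)² / 5] = √[152.8480 / 5] = √30.5696 = 5.5290%
Sharpe = (r̄ − rf) / σ = (5.7800 − 0.69) / 5.5290 = 5.0900 / 5.5290 = 0.9206

0.92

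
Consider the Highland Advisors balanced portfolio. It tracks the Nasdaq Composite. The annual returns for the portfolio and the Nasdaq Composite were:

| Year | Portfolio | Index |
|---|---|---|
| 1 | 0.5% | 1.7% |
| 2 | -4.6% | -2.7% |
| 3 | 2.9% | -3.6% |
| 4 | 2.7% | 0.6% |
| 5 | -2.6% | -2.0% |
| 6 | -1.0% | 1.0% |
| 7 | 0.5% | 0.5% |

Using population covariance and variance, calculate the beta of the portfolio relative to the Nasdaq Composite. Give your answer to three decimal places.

r̄p = -0.2286%,  r̄m = -0.6429%
Cov = Σ(rp − r̄p)(rm − r̄m) / 7 = 1.1245
Var(rm) = Σ(rm − r̄m)² / 7 = 3.6939
β = Cov / Var = 1.1245 / 3.6939 = 0.3044

0.304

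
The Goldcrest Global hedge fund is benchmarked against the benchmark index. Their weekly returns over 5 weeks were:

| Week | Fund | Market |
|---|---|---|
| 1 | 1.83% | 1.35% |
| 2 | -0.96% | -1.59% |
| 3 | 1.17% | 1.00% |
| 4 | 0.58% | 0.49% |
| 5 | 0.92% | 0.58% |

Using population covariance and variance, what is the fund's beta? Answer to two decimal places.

0.89

r̄p = 0.7080%,  r̄m = 0.3660%
Cov = Σ(rp − r̄p)(rm − r̄m) / 5 = 0.9378
Var(rm) = Σ(rm − r̄m)² / 5 = 1.0515
β = Cov / Var = 0.9378 / 1.0515 = 0.8919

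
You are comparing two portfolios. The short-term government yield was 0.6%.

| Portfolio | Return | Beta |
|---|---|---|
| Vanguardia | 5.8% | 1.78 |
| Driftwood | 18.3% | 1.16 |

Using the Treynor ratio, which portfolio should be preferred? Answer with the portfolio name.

Driftwood

Vanguardia: Treynor = (5.8% − 0.6%) / 1.78 = 2.921
Driftwood: Treynor = (18.3% − 0.6%) / 1.16 = 15.259
Highest: Driftwood (15.259).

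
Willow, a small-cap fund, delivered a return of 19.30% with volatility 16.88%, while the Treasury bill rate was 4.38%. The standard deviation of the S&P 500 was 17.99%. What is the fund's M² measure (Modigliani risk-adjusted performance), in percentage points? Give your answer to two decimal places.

Sharpe = (Rp − Rf) / σp = (19.30% − 4.38%) / 16.88% = 0.8839
M² = Rf + Sharpe × σm = 4.38% + 0.8839 × 17.99% = 20.2814%

20.28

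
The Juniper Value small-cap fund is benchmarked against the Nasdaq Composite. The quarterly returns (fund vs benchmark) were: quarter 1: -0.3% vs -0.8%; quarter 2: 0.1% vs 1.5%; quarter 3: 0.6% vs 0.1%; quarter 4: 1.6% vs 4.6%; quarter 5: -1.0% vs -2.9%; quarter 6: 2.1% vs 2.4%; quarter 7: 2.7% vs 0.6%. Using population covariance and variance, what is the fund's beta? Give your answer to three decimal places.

0.374

r̄p = 0.8286%,  r̄m = 0.7857%
Cov = Σ(rp − r̄p)(rm − r̄m) / 7 = 1.8304
Var(rm) = Σ(rm − r̄m)² / 7 = 4.8955
β = Cov / Var = 1.8304 / 4.8955 = 0.3739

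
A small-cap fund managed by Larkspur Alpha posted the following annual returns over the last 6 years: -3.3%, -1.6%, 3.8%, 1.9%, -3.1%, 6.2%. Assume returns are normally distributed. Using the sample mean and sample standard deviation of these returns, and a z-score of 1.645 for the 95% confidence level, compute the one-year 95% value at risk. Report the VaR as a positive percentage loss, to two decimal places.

μ = (-3.3 − 1.6 + 3.8 + 1.9 − 3.1 + 6.2) / 6 = 3.90 / 6 = 0.6500%
Σ(r − μ)² = (-3.3 − 0.6500)² + (-1.6 − 0.6500)² + … = 77.0150
sample σ = √(77.0150 / 5) = √15.4030 = 3.9247%
VaR = −(μ − z·σ) = −(0.6500 − 1.645 × 3.9247) = −(-5.8061) = 5.8061%

5.81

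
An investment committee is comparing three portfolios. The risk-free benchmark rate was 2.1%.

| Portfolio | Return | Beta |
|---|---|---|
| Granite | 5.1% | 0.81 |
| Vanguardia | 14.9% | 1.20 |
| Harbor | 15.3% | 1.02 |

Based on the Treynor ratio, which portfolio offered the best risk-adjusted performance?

Harbor

Granite: Treynor = (5.1% − 2.1%) / 0.81 = 3.704
Vanguardia: Treynor = (14.9% − 2.1%) / 1.20 = 10.667
Harbor: Treynor = (15.3% − 2.1%) / 1.02 = 12.941
Highest: Harbor (12.941).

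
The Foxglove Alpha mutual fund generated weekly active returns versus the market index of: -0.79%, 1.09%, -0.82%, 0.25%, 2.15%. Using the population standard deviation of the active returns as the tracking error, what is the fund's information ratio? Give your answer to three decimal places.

0.331

Mean return r̄ = 1.880 / 5 = 0.3760%
Population σ = √[Σ(r − r̄)² / 5] = √[6.4627 / 5] = √1.2925 = 1.1369%
IR = r̄ / tracking error = 0.3760 / 1.1369 = 0.3307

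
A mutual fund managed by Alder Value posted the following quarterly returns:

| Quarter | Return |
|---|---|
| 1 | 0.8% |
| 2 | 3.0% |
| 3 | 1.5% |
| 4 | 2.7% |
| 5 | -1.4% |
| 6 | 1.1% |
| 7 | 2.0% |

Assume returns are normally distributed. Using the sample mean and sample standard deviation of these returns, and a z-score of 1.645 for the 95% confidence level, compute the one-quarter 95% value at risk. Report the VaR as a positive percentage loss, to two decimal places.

r̄ = (0.8 + 3 + 1.5 + 2.7 − 1.4 + 1.1 + 2) / 7 = 1.3857%
Σ(r − r̄)² = 12.9086; sample σ = √(12.9086/6) = 1.4668%
VaR = −(r̄ − z·σ) = −(1.3857 − 1.645 × 1.4668) = −(-1.0272) = 1.0272%

1.03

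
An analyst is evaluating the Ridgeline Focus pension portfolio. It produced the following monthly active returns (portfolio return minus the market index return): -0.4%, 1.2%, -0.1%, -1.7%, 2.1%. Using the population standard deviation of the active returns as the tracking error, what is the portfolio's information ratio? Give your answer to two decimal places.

0.17

r̄ = (-0.4 + 1.2 − 0.1 − 1.7 + 2.1) / 5 = 0.2200%
Population std dev = √[8.6680 / 5] = 1.3167%
IR = r̄ / tracking error = 0.2200 / 1.3167 = 0.1671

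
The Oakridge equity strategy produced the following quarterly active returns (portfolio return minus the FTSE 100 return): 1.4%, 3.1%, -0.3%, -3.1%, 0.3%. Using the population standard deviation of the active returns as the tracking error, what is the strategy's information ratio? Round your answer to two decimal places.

r̄ = (1.4 + 3.1 − 0.3 − 3.1 + 0.3) / 5 = 0.2800%
Σ(r − r̄)² = (1.4 − 0.2800)² + (3.1 − 0.2800)² + (-0.3 − 0.2800)² + … = 20.9680
σ = √[20.9680 / 5] = 2.0478%
IR = r̄ / tracking error = 0.2800 / 2.0478 = 0.1367

0.14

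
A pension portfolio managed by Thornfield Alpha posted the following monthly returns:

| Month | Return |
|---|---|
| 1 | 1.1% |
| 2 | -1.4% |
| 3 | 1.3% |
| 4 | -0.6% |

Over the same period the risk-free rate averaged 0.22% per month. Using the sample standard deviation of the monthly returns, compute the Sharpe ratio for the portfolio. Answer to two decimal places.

r̄ = (1.1 − 1.4 + 1.3 − 0.6) / 4 = 0.1000%
Σ(r − r̄)² = (1.1 − 0.1000)² + (-1.4 − 0.1000)² + (1.3 − 0.1000)² + … = 5.1800
σ = √[5.1800 / 3] = 1.3140%
Sharpe = (r̄ − rf) / σ = (0.1000 − 0.22) / 1.3140 = -0.1200 / 1.3140 = -0.0913

-0.09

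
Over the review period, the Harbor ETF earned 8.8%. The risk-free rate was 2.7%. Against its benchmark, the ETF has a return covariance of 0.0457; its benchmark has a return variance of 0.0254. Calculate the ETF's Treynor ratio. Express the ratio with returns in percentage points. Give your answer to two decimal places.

β = Cov / Var = 0.0457 / 0.0254 = 1.7992
Treynor = (Rp − Rf) / β = (8.8% − 2.7%) / 1.7992 = 6.10 / 1.7992 = 3.3904

3.39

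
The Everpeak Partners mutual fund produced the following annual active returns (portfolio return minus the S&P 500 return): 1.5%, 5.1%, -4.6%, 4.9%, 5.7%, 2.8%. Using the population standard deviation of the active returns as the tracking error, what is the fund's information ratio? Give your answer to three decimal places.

0.730

Mean return r̄ = 15.40 / 6 = 2.5667%
Σ(r − r̄)² = (1.5 − 2.5667)² + (5.1 − 2.5667)² + (-4.6 − 2.5667)² + … = 74.2333
population σ = √(74.2333 / 6) = √12.3722 = 3.5174%
IR = r̄ / tracking error = 2.5667 / 3.5174 = 0.7297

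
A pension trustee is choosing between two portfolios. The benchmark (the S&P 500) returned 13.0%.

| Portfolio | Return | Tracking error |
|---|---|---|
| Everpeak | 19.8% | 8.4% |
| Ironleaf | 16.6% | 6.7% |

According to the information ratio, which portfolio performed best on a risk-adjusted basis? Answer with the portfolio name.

Everpeak

Everpeak: IR = (19.8% − 13.0%) / 8.4% = 0.810
Ironleaf: IR = (16.6% − 13.0%) / 6.7% = 0.537
Highest: Everpeak (0.810).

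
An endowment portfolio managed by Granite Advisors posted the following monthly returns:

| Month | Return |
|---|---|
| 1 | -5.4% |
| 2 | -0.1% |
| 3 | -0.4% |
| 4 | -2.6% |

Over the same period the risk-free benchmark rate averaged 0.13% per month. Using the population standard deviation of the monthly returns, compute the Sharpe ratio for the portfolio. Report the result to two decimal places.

Mean return r̄ = -8.50 / 4 = -2.1250%
Population σ = √[Σ(r − r̄)² / 4] = √[18.0275 / 4] = √4.5069 = 2.1229%
Sharpe = (r̄ − rf) / σ = (-2.1250 − 0.13) / 2.1229 = -2.2550 / 2.1229 = -1.0622

-1.06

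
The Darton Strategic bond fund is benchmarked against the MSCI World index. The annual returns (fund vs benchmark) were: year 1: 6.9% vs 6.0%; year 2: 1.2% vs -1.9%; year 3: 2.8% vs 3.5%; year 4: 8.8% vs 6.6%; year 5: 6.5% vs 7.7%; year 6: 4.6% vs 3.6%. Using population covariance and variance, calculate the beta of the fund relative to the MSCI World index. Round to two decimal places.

r̄p = 5.1333%,  r̄m = 4.2500%
Cov = Σ(rp − r̄p)(rm − r̄m) / 6 = 7.1183
Var(rm) = Σ(rm − r̄m)² / 6 = 9.8825
β = Cov / Var = 7.1183 / 9.8825 = 0.7203

0.72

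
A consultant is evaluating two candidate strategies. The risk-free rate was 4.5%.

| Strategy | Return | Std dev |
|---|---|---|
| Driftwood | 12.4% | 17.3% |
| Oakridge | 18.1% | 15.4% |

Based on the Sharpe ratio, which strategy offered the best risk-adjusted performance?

Oakridge

Driftwood: Sharpe ratio = (12.4% − 4.5%) / 17.3% = 0.457
Oakridge: Sharpe ratio = (18.1% − 4.5%) / 15.4% = 0.883
Highest: Oakridge (0.883).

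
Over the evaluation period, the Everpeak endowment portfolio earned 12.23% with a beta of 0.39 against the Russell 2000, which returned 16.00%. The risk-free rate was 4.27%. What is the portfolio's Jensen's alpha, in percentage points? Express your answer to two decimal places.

3.39

CAPM expected return = Rf + β(Rm − Rf) = 4.27% + 0.39 × (16.00% − 4.27%) = 4.27 + 0.39 × 11.73 = 8.8447%
Jensen's α = Rp − E[R] = 12.23% − 8.8447% = 3.3853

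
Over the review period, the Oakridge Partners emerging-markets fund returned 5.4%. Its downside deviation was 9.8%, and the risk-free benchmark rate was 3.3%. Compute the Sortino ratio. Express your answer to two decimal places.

Sortino = (Rp − Rf) / σd = (5.4% − 3.3%) / 9.8% = 2.10% / 9.8% = 0.2143

0.21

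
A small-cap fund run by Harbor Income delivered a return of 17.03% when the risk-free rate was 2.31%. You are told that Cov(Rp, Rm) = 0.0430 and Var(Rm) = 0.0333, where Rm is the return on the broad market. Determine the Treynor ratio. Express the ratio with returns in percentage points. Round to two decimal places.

11.40

β = Cov / Var = 0.0430 / 0.0333 = 1.2913
Treynor = (Rp − Rf) / β = (17.03% − 2.31%) / 1.2913 = 14.72 / 1.2913 = 11.3994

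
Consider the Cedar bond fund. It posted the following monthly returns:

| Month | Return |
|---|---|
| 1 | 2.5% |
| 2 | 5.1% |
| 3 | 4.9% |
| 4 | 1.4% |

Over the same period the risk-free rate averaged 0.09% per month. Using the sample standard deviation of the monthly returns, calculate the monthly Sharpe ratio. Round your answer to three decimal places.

Mean return r̄ = 13.90 / 4 = 3.4750%
Σ(r − r̄)² = 9.9275; sample σ = √(9.9275/3) = 1.8191%
Sharpe = (r̄ − rf) / σ = (3.4750 − 0.09) / 1.8191 = 3.3850 / 1.8191 = 1.8608

1.861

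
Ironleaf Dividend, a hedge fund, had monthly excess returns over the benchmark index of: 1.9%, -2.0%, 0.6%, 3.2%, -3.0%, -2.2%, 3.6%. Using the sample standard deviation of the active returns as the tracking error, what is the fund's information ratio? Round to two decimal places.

r̄ = (1.9 − 2 + 0.6 + 3.2 − 3 − 2.2 + 3.6) / 7 = 2.10 / 7 = 0.3000%
Σ(r − r̄)² = 44.3800; sample σ = √(44.3800/6) = 2.7197%
IR = r̄ / tracking error = 0.3000 / 2.7197 = 0.1103

0.11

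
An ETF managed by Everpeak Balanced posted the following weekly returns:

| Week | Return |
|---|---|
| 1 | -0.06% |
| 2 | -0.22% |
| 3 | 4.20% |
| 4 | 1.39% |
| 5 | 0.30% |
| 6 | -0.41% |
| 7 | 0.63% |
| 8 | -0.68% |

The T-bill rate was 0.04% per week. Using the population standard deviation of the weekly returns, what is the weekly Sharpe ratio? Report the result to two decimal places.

Mean return r̄ = 5.150 / 8 = 0.6438%
Population σ = √[Σ(r − r̄)² / 8] = √[17.4262 / 8] = √2.1783 = 1.4759%
Sharpe = (r̄ − rf) / σ = (0.6438 − 0.04) / 1.4759 = 0.6038 / 1.4759 = 0.4091

0.41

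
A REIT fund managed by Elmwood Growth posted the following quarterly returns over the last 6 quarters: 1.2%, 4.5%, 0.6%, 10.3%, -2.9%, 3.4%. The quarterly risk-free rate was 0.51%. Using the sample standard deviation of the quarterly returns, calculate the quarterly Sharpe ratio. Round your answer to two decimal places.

0.52

μ = (1.2 + 4.5 + 0.6 + 10.3 − 2.9 + 3.4) / 6 = 2.8500%
Sample std dev = √[99.3750 / 5] = 4.4581%
Sharpe = (μ − rf) / σ = (2.8500 − 0.51) / 4.4581 = 2.3400 / 4.4581 = 0.5249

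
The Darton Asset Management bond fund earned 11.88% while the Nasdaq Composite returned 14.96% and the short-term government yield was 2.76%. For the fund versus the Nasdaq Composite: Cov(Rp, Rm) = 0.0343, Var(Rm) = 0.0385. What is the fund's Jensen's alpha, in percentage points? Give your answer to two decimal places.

β = Cov / Var = 0.0343 / 0.0385 = 0.8909
E[R] = Rf + β(Rm − Rf) = 2.76% + 0.8909 × (14.96% − 2.76%) = 13.6290%
α = Rp − E[R] = 11.88% − 13.6290% = -1.7490

-1.75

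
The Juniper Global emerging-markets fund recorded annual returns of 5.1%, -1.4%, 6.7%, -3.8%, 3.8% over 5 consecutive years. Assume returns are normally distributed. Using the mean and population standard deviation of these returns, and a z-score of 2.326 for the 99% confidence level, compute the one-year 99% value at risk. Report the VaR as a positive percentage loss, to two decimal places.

7.23

Mean return μ = 10.40 / 5 = 2.0800%
Σ(r − μ)² = (5.1 − 2.0800)² + (-1.4 − 2.0800)² + (6.7 − 2.0800)² + … = 80.1080
σ = √[80.1080 / 5] = 4.0027%
VaR = −(μ − z·σ) = −(2.0800 − 2.326 × 4.0027) = −(-7.2303) = 7.2303%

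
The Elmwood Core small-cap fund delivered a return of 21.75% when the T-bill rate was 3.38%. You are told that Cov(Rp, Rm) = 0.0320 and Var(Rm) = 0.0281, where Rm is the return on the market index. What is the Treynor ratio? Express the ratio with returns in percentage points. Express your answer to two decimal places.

16.13

β = Cov / Var = 0.0320 / 0.0281 = 1.1388
Treynor = (Rp − Rf) / β = (21.75% − 3.38%) / 1.1388 = 18.37 / 1.1388 = 16.1310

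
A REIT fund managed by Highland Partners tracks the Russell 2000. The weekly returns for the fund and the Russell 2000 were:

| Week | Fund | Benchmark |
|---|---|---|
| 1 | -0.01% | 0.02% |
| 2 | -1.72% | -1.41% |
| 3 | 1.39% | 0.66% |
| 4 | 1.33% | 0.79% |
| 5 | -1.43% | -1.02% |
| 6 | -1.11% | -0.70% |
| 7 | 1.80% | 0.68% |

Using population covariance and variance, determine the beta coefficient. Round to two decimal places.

1.61

r̄p = 0.0357%,  r̄m = -0.1400%
Cov = Σ(rp − r̄p)(rm − r̄m) / 7 = 1.1268
Var(rm) = Σ(rm − r̄m)² / 7 = 0.7005
β = Cov / Var = 1.1268 / 0.7005 = 1.6086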